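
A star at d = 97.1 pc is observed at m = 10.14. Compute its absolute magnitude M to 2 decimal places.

5.20

M = m − 5 log₁₀(d/10 pc) = 10.14 − 5 log₁₀(97.1/10)
  = 10.14 − 5 × 0.987 = 10.14 − 4.94 = 5.20.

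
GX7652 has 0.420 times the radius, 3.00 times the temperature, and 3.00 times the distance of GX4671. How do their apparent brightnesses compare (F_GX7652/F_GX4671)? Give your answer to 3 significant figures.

1.59

L_GX7652/L_GX4671 = (R_GX7652/R_GX4671)²(T_GX7652/T_GX4671)⁴ = (0.420)² × (3.00)⁴ = 14.29.
F_GX7652/F_GX4671 = (L_GX7652/L_GX4671)/(d_GX7652/d_GX4671)² = 14.29 / (3.00)² = 1.588.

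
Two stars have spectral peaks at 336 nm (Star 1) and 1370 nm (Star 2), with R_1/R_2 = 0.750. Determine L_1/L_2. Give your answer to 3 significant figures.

Wien's law gives T ∝ 1/λ_max, so T_1/T_2 = λ_2/λ_1 = 1370/336 = 4.077.
Then L ∝ R²T⁴ gives L_1/L_2 = (0.750)² × (4.077)⁴ = 0.5625 × 276.4 = 155.5.

155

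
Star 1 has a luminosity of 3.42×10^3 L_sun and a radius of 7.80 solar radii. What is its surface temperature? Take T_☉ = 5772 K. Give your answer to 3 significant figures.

T/T_☉ = (L/L_☉)^(1/4) / (R/R_☉)^(1/2)
T = 5772 × (3.42×10^3)^(1/4) / √(7.80) = 5772 × 7.647 / 2.793 = 1.580×10^4 K.

1.58×10^4 K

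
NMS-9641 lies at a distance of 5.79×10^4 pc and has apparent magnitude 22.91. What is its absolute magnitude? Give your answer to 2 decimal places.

M = m − 5 log₁₀(d/10 pc) = 22.91 − 5 log₁₀(5.79×10^4/10)
  = 22.91 − 5 × 3.763 = 22.91 − 18.81 = 4.10.

4.10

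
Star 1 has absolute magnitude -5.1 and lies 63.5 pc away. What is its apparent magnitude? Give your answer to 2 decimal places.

m = M + 5 log₁₀(d/10 pc) = -5.1 + 5 log₁₀(63.5/10)
  = -5.1 + 5 × 0.803 = -5.1 + 4.01 = -1.09.

-1.09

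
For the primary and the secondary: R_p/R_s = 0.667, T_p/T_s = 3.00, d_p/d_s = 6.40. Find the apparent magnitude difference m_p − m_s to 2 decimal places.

L_p/L_s = (0.667)²(3.00)⁴ = 36.04.
F_p/F_s = (L_p/L_s)/(d_p/d_s)² = 36.04/40.96 = 0.8798.
m_p − m_s = −2.5 log₁₀(0.8798) = 0.14.

0.14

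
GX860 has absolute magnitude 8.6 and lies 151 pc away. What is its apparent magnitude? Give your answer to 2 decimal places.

14.49

m = M + 5 log₁₀(d/10 pc) = 8.6 + 5 log₁₀(151/10)
  = 8.6 + 5 × 1.179 = 8.6 + 5.89 = 14.49.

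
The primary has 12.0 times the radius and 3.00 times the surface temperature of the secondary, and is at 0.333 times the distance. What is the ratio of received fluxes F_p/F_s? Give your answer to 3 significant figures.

1.05×10^5

L_p/L_s = (R_p/R_s)²(T_p/T_s)⁴ = (12.0)² × (3.00)⁴ = 1.166×10^4.
F_p/F_s = (L_p/L_s)/(d_p/d_s)² = 1.166×10^4 / (0.333)² = 1.052×10^5.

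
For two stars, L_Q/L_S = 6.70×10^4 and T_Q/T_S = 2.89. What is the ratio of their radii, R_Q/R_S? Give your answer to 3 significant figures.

31.0

L ∝ R²T⁴ gives R ∝ √L / T², so
R_Q/R_S = √(6.70×10^4) / (2.89)² = 258.8 / 8.352 = 30.99.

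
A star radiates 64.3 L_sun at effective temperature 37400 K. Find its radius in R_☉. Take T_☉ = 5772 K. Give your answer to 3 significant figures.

0.191 R_☉

R/R_☉ = √(L/L_☉) / (T/T_☉)² = √(64.3) / (6.480)²
       = 8.019 / 41.98 = 0.1910.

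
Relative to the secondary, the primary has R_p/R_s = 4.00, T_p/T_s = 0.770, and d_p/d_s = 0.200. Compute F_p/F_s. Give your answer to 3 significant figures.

141

L_p/L_s = (R_p/R_s)²(T_p/T_s)⁴ = (4.00)² × (0.770)⁴ = 5.624.
F_p/F_s = (L_p/L_s)/(d_p/d_s)² = 5.624 / (0.200)² = 140.6.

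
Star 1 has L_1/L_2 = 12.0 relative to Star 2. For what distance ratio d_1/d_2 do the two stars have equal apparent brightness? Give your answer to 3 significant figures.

3.46

Equal flux requires L_1/d_1² = L_2/d_2², so d_1/d_2 = √(L_1/L_2)
= √(12.0) = 3.464.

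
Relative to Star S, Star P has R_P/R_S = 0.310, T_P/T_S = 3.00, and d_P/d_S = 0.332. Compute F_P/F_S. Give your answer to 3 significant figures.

70.6

L_P/L_S = (R_P/R_S)²(T_P/T_S)⁴ = (0.310)² × (3.00)⁴ = 7.784.
F_P/F_S = (L_P/L_S)/(d_P/d_S)² = 7.784 / (0.332)² = 70.62.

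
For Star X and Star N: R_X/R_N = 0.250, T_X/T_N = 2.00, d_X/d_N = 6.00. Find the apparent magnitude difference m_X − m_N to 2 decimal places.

3.89

L_X/L_N = (0.250)²(2.00)⁴ = 1.000.
F_X/F_N = (L_X/L_N)/(d_X/d_N)² = 1.000/36.00 = 0.02778.
m_X − m_N = −2.5 log₁₀(0.02778) = 3.89.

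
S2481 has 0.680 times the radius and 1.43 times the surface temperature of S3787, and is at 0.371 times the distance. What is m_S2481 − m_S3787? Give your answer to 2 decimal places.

-2.87

L_S2481/L_S3787 = (0.680)²(1.43)⁴ = 1.934.
F_S2481/F_S3787 = (L_S2481/L_S3787)/(d_S2481/d_S3787)² = 1.934/0.1376 = 14.05.
m_S2481 − m_S3787 = −2.5 log₁₀(14.05) = -2.87.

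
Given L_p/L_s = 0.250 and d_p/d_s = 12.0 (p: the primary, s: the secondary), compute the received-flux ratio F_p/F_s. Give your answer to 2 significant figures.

F = L/(4πd²), so F_p/F_s = (L_p/L_s) / (d_p/d_s)²
= 0.250 / (12.0)² = 0.250 / 144.0 = 0.001736.

0.0017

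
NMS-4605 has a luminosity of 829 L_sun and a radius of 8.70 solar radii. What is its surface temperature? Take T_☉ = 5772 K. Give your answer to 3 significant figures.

T/T_☉ = (L/L_☉)^(1/4) / (R/R_☉)^(1/2)
T = 5772 × (829)^(1/4) / √(8.70) = 5772 × 5.366 / 2.950 = 1.050×10^4 K.

1.05×10^4 K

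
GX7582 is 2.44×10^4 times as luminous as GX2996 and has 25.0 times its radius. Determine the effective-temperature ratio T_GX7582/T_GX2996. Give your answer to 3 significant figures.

L ∝ R²T⁴ gives T ∝ (L/R²)^(1/4), so
T_GX7582/T_GX2996 = (2.44×10^4 / 25.0²)^(1/4) = (39.04)^(1/4) = 2.500.

2.50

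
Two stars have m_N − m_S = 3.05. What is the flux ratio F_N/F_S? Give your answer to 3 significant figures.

F_N/F_S = 10^(−(m_N − m_S)/2.5) = 10^(-3.05/2.5) = 10^-1.220 = 0.06026.

0.0603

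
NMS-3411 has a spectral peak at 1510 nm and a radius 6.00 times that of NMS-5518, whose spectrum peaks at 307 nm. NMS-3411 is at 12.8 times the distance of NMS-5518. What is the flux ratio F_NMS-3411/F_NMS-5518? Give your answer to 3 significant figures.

3.75×10^-4

Wien's law: T_NMS-3411/T_NMS-5518 = λ_NMS-5518/λ_NMS-3411 = 307/1510 = 0.2033.
L_NMS-3411/L_NMS-5518 = (R_NMS-3411/R_NMS-5518)²(T_NMS-3411/T_NMS-5518)⁴ = (6.00)²(0.2033)⁴ = 0.06151.
F_NMS-3411/F_NMS-5518 = (L_NMS-3411/L_NMS-5518)/(d_NMS-3411/d_NMS-5518)² = 0.06151/(12.8)² = 3.754×10^-4.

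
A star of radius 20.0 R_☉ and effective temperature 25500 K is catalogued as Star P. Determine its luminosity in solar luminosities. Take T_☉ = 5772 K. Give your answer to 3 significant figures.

L/L_☉ = (R/R_☉)² (T/T_☉)⁴ = (20.0)² × (25500/5772)⁴
       = 400.0 × (4.418)⁴ = 400.0 × 380.9 = 1.524×10^5.

1.52×10^5 solar luminosities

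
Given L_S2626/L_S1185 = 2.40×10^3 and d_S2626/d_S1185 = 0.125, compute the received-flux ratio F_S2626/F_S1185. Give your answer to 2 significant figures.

1.5×10^5

F = L/(4πd²), so F_S2626/F_S1185 = (L_S2626/L_S1185) / (d_S2626/d_S1185)²
= 2.40×10^3 / (0.125)² = 2.40×10^3 / 0.01562 = 1.536×10^5.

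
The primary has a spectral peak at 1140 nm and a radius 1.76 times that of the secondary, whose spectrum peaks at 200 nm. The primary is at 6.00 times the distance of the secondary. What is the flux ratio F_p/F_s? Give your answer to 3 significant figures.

8.15×10^-5

Wien's law: T_p/T_s = λ_s/λ_p = 200/1140 = 0.1754.
L_p/L_s = (R_p/R_s)²(T_p/T_s)⁴ = (1.76)²(0.1754)⁴ = 0.002934.
F_p/F_s = (L_p/L_s)/(d_p/d_s)² = 0.002934/(6.00)² = 8.151×10^-5.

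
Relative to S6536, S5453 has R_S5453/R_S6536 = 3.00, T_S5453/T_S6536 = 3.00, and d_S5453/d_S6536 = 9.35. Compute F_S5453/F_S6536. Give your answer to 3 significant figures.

L_S5453/L_S6536 = (R_S5453/R_S6536)²(T_S5453/T_S6536)⁴ = (3.00)² × (3.00)⁴ = 729.0.
F_S5453/F_S6536 = (L_S5453/L_S6536)/(d_S5453/d_S6536)² = 729.0 / (9.35)² = 8.339.

8.34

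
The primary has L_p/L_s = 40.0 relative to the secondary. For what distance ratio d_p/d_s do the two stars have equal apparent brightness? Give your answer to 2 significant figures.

Equal flux requires L_p/d_p² = L_s/d_s², so d_p/d_s = √(L_p/L_s)
= √(40.0) = 6.325.

6.3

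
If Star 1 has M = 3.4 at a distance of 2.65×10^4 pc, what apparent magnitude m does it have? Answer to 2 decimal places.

m = M + 5 log₁₀(d/10 pc) = 3.4 + 5 log₁₀(2.65×10^4/10)
  = 3.4 + 5 × 3.423 = 3.4 + 17.12 = 20.52.

20.52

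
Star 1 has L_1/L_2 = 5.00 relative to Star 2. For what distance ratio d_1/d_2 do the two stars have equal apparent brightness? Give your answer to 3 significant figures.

2.24

Equal flux requires L_1/d_1² = L_2/d_2², so d_1/d_2 = √(L_1/L_2)
= √(5.00) = 2.236.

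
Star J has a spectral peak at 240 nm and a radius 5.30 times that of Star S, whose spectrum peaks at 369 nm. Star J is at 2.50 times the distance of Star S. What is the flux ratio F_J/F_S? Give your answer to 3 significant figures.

Wien's law: T_J/T_S = λ_S/λ_J = 369/240 = 1.538.
L_J/L_S = (R_J/R_S)²(T_J/T_S)⁴ = (5.30)²(1.538)⁴ = 157.0.
F_J/F_S = (L_J/L_S)/(d_J/d_S)² = 157.0/(2.50)² = 25.11.

25.1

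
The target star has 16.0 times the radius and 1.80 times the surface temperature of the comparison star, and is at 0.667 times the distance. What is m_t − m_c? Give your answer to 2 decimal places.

L_t/L_c = (16.0)²(1.80)⁴ = 2687.
F_t/F_c = (L_t/L_c)/(d_t/d_c)² = 2687/0.4449 = 6041.
m_t − m_c = −2.5 log₁₀(6041) = -9.45.

-9.45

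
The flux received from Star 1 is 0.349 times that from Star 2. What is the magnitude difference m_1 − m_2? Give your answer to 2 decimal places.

1.14

m_1 − m_2 = −2.5 log₁₀(F_1/F_2) = −2.5 log₁₀(0.349) = −2.5 × (-0.457) = 1.143.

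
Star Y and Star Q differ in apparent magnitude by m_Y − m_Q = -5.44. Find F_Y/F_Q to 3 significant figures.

150

F_Y/F_Q = 10^(−(m_Y − m_Q)/2.5) = 10^(5.44/2.5) = 10^2.176 = 150.0.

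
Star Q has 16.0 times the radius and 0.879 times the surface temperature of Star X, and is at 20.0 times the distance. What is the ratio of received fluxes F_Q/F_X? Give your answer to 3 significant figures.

0.382

L_Q/L_X = (R_Q/R_X)²(T_Q/T_X)⁴ = (16.0)² × (0.879)⁴ = 152.8.
F_Q/F_X = (L_Q/L_X)/(d_Q/d_X)² = 152.8 / (20.0)² = 0.3821.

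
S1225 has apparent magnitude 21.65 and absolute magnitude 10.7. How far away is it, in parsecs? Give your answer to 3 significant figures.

m − M = 5 log₁₀(d/10 pc)
21.65 − (10.7) = 10.95 = 5 log₁₀(d/10)
d = 10 × 10^(10.95/5) = 10 × 10^2.190 = 1549 pc.

1.55×10^3 pc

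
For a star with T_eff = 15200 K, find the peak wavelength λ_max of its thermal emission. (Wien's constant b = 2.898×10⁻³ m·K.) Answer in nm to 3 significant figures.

λ_max = b/T = 2.898×10⁻³ / 15200 = 1.91×10^-7 m = 190.7 nm.

191 nm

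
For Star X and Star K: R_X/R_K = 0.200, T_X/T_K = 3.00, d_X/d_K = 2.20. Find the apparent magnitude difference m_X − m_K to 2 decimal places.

0.44

L_X/L_K = (0.200)²(3.00)⁴ = 3.240.
F_X/F_K = (L_X/L_K)/(d_X/d_K)² = 3.240/4.840 = 0.6694.
m_X − m_K = −2.5 log₁₀(0.6694) = 0.44.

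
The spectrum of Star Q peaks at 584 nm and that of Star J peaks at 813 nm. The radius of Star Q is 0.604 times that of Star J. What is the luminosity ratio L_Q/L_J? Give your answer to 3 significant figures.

1.37

Wien's law gives T ∝ 1/λ_max, so T_Q/T_J = λ_J/λ_Q = 813/584 = 1.392.
Then L ∝ R²T⁴ gives L_Q/L_J = (0.604)² × (1.392)⁴ = 0.3648 × 3.756 = 1.370.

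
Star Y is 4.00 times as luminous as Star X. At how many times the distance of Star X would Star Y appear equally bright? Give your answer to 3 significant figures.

2.00

Equal flux requires L_Y/d_Y² = L_X/d_X², so d_Y/d_X = √(L_Y/L_X)
= √(4.00) = 2.000.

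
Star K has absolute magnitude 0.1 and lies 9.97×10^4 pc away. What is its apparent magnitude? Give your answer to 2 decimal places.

20.09

m = M + 5 log₁₀(d/10 pc) = 0.1 + 5 log₁₀(9.97×10^4/10)
  = 0.1 + 5 × 3.999 = 0.1 + 19.99 = 20.09.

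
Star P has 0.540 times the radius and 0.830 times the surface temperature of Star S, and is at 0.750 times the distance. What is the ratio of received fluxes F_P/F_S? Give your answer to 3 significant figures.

0.246

L_P/L_S = (R_P/R_S)²(T_P/T_S)⁴ = (0.540)² × (0.830)⁴ = 0.1384.
F_P/F_S = (L_P/L_S)/(d_P/d_S)² = 0.1384 / (0.750)² = 0.2460.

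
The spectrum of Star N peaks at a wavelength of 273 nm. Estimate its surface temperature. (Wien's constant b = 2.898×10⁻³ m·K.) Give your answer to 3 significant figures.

T = b/λ_max = 2.898×10⁻³ / (273×10⁻⁹) = 1.062×10^4 K.

1.06×10^4 K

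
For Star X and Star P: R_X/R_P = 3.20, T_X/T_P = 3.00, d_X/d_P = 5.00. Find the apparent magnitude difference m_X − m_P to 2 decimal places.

L_X/L_P = (3.20)²(3.00)⁴ = 829.4.
F_X/F_P = (L_X/L_P)/(d_X/d_P)² = 829.4/25.00 = 33.18.
m_X − m_P = −2.5 log₁₀(33.18) = -3.80.

-3.80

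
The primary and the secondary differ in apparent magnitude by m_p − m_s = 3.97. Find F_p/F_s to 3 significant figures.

0.0258

F_p/F_s = 10^(−(m_p − m_s)/2.5) = 10^(-3.97/2.5) = 10^-1.588 = 0.02582.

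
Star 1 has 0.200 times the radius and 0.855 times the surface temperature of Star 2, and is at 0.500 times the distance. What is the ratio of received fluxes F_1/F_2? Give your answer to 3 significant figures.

0.0855

L_1/L_2 = (R_1/R_2)²(T_1/T_2)⁴ = (0.200)² × (0.855)⁴ = 0.02138.
F_1/F_2 = (L_1/L_2)/(d_1/d_2)² = 0.02138 / (0.500)² = 0.08550.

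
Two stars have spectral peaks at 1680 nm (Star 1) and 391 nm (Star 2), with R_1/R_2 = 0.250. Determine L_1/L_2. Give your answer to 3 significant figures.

Wien's law gives T ∝ 1/λ_max, so T_1/T_2 = λ_2/λ_1 = 391/1680 = 0.2327.
Then L ∝ R²T⁴ gives L_1/L_2 = (0.250)² × (0.2327)⁴ = 0.06250 × 0.002934 = 1.834×10^-4.

1.83×10^-4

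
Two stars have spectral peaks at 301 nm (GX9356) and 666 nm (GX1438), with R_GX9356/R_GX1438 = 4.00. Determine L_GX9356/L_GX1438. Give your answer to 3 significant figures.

383

Wien's law gives T ∝ 1/λ_max, so T_GX9356/T_GX1438 = λ_GX1438/λ_GX9356 = 666/301 = 2.213.
Then L ∝ R²T⁴ gives L_GX9356/L_GX1438 = (4.00)² × (2.213)⁴ = 16.00 × 23.97 = 383.5.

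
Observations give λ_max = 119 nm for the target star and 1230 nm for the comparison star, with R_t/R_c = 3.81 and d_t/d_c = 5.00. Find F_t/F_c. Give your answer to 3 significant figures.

6.63×10^3

Wien's law: T_t/T_c = λ_c/λ_t = 1230/119 = 10.34.
L_t/L_c = (R_t/R_c)²(T_t/T_c)⁴ = (3.81)²(10.34)⁴ = 1.657×10^5.
F_t/F_c = (L_t/L_c)/(d_t/d_c)² = 1.657×10^5/(5.00)² = 6627.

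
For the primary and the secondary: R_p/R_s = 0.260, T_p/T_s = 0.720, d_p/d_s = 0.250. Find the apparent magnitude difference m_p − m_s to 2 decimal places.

1.34

L_p/L_s = (0.260)²(0.720)⁴ = 0.01817.
F_p/F_s = (L_p/L_s)/(d_p/d_s)² = 0.01817/0.06250 = 0.2907.
m_p − m_s = −2.5 log₁₀(0.2907) = 1.34.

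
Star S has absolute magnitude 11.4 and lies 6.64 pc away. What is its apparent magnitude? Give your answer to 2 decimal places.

10.51

m = M + 5 log₁₀(d/10 pc) = 11.4 + 5 log₁₀(6.64/10)
  = 11.4 + 5 × -0.178 = 11.4 + -0.89 = 10.51.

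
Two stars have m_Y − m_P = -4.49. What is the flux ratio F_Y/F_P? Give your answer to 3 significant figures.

F_Y/F_P = 10^(−(m_Y − m_P)/2.5) = 10^(4.49/2.5) = 10^1.796 = 62.52.

62.5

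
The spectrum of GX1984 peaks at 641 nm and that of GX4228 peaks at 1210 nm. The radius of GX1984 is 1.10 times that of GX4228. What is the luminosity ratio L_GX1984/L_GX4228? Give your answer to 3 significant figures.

Wien's law gives T ∝ 1/λ_max, so T_GX1984/T_GX4228 = λ_GX4228/λ_GX1984 = 1210/641 = 1.888.
Then L ∝ R²T⁴ gives L_GX1984/L_GX4228 = (1.10)² × (1.888)⁴ = 1.210 × 12.70 = 15.36.

15.4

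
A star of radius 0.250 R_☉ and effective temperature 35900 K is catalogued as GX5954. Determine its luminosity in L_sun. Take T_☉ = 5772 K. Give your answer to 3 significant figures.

L/L_☉ = (R/R_☉)² (T/T_☉)⁴ = (0.250)² × (35900/5772)⁴
       = 0.06250 × (6.220)⁴ = 0.06250 × 1496 = 93.53.

93.5 L_sun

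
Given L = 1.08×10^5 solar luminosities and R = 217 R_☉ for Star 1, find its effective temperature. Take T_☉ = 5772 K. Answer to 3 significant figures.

7.10×10^3 K

T/T_☉ = (L/L_☉)^(1/4) / (R/R_☉)^(1/2)
T = 5772 × (1.08×10^5)^(1/4) / √(217) = 5772 × 18.13 / 14.73 = 7103 K.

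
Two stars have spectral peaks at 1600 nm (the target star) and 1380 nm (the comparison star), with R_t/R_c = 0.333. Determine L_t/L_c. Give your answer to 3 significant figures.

0.0614

Wien's law gives T ∝ 1/λ_max, so T_t/T_c = λ_c/λ_t = 1380/1600 = 0.8625.
Then L ∝ R²T⁴ gives L_t/L_c = (0.333)² × (0.8625)⁴ = 0.1109 × 0.5534 = 0.06137.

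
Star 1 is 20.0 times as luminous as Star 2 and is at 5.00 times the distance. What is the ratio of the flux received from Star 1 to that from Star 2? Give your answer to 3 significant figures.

F = L/(4πd²), so F_1/F_2 = (L_1/L_2) / (d_1/d_2)²
= 20.0 / (5.00)² = 20.0 / 25.00 = 0.8000.

0.800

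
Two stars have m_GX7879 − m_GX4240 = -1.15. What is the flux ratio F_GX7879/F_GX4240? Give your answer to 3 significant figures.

2.88

F_GX7879/F_GX4240 = 10^(−(m_GX7879 − m_GX4240)/2.5) = 10^(1.15/2.5) = 10^0.460 = 2.884.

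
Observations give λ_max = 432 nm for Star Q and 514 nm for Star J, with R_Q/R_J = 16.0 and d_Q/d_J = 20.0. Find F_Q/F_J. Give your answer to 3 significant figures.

1.28

Wien's law: T_Q/T_J = λ_J/λ_Q = 514/432 = 1.190.
L_Q/L_J = (R_Q/R_J)²(T_Q/T_J)⁴ = (16.0)²(1.190)⁴ = 513.0.
F_Q/F_J = (L_Q/L_J)/(d_Q/d_J)² = 513.0/(20.0)² = 1.283.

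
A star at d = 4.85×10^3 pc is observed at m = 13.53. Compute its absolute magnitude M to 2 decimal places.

0.10

M = m − 5 log₁₀(d/10 pc) = 13.53 − 5 log₁₀(4.85×10^3/10)
  = 13.53 − 5 × 2.686 = 13.53 − 13.43 = 0.10.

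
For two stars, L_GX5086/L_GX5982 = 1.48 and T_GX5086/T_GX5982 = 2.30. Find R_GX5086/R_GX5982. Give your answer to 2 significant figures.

0.23

L ∝ R²T⁴ gives R ∝ √L / T², so
R_GX5086/R_GX5982 = √(1.48) / (2.30)² = 1.217 / 5.290 = 0.2300.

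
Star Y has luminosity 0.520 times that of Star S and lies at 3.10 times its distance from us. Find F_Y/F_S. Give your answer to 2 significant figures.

F = L/(4πd²), so F_Y/F_S = (L_Y/L_S) / (d_Y/d_S)²
= 0.520 / (3.10)² = 0.520 / 9.610 = 0.05411.

0.054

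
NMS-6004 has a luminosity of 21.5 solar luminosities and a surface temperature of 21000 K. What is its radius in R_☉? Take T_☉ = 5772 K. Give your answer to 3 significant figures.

R/R_☉ = √(L/L_☉) / (T/T_☉)² = √(21.5) / (3.638)²
       = 4.637 / 13.24 = 0.3503.

0.350 R_☉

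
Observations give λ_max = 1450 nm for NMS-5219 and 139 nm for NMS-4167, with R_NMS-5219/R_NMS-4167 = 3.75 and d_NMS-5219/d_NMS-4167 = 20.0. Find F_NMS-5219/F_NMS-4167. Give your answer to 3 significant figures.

2.97×10^-6

Wien's law: T_NMS-5219/T_NMS-4167 = λ_NMS-4167/λ_NMS-5219 = 139/1450 = 0.09586.
L_NMS-5219/L_NMS-4167 = (R_NMS-5219/R_NMS-4167)²(T_NMS-5219/T_NMS-4167)⁴ = (3.75)²(0.09586)⁴ = 0.001188.
F_NMS-5219/F_NMS-4167 = (L_NMS-5219/L_NMS-4167)/(d_NMS-5219/d_NMS-4167)² = 0.001188/(20.0)² = 2.969×10^-6.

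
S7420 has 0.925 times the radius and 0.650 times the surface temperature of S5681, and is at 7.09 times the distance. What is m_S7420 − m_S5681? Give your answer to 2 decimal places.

6.29

L_S7420/L_S5681 = (0.925)²(0.650)⁴ = 0.1527.
F_S7420/F_S5681 = (L_S7420/L_S5681)/(d_S7420/d_S5681)² = 0.1527/50.27 = 0.003038.
m_S7420 − m_S5681 = −2.5 log₁₀(0.003038) = 6.29.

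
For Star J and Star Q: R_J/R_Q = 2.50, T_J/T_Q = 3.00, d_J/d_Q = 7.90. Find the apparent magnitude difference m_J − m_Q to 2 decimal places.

-2.27

L_J/L_Q = (2.50)²(3.00)⁴ = 506.2.
F_J/F_Q = (L_J/L_Q)/(d_J/d_Q)² = 506.2/62.41 = 8.112.
m_J − m_Q = −2.5 log₁₀(8.112) = -2.27.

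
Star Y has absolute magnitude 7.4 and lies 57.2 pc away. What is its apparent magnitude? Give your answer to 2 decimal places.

m = M + 5 log₁₀(d/10 pc) = 7.4 + 5 log₁₀(57.2/10)
  = 7.4 + 5 × 0.757 = 7.4 + 3.79 = 11.19.

11.19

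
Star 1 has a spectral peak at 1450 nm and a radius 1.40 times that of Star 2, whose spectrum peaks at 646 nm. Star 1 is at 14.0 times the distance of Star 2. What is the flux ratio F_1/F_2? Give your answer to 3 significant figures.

Wien's law: T_1/T_2 = λ_2/λ_1 = 646/1450 = 0.4455.
L_1/L_2 = (R_1/R_2)²(T_1/T_2)⁴ = (1.40)²(0.4455)⁴ = 0.07722.
F_1/F_2 = (L_1/L_2)/(d_1/d_2)² = 0.07722/(14.0)² = 3.940×10^-4.

3.94×10^-4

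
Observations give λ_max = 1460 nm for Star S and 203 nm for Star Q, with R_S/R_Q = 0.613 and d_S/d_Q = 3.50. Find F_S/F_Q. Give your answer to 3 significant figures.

1.15×10^-5

Wien's law: T_S/T_Q = λ_Q/λ_S = 203/1460 = 0.1390.
L_S/L_Q = (R_S/R_Q)²(T_S/T_Q)⁴ = (0.613)²(0.1390)⁴ = 1.404×10^-4.
F_S/F_Q = (L_S/L_Q)/(d_S/d_Q)² = 1.404×10^-4/(3.50)² = 1.146×10^-5.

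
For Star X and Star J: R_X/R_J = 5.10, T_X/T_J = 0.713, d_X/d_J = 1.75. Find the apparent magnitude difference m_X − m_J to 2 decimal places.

L_X/L_J = (5.10)²(0.713)⁴ = 6.722.
F_X/F_J = (L_X/L_J)/(d_X/d_J)² = 6.722/3.062 = 2.195.
m_X − m_J = −2.5 log₁₀(2.195) = -0.85.

-0.85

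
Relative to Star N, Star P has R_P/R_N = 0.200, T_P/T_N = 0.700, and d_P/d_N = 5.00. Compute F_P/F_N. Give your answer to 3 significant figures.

3.84×10^-4

L_P/L_N = (R_P/R_N)²(T_P/T_N)⁴ = (0.200)² × (0.700)⁴ = 0.009604.
F_P/F_N = (L_P/L_N)/(d_P/d_N)² = 0.009604 / (5.00)² = 3.842×10^-4.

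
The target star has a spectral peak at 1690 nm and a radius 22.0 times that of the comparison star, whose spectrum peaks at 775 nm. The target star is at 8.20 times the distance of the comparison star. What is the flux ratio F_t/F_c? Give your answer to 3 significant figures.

Wien's law: T_t/T_c = λ_c/λ_t = 775/1690 = 0.4586.
L_t/L_c = (R_t/R_c)²(T_t/T_c)⁴ = (22.0)²(0.4586)⁴ = 21.40.
F_t/F_c = (L_t/L_c)/(d_t/d_c)² = 21.40/(8.20)² = 0.3183.

0.318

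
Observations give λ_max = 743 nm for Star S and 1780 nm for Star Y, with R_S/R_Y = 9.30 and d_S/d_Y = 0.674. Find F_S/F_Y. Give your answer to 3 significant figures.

6.27×10^3

Wien's law: T_S/T_Y = λ_Y/λ_S = 1780/743 = 2.396.
L_S/L_Y = (R_S/R_Y)²(T_S/T_Y)⁴ = (9.30)²(2.396)⁴ = 2849.
F_S/F_Y = (L_S/L_Y)/(d_S/d_Y)² = 2849/(0.674)² = 6271.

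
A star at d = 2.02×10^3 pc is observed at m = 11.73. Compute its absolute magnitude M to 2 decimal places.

M = m − 5 log₁₀(d/10 pc) = 11.73 − 5 log₁₀(2.02×10^3/10)
  = 11.73 − 5 × 2.305 = 11.73 − 11.53 = 0.20.

0.20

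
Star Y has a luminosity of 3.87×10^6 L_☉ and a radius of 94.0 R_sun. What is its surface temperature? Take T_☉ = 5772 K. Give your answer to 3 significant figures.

T/T_☉ = (L/L_☉)^(1/4) / (R/R_☉)^(1/2)
T = 5772 × (3.87×10^6)^(1/4) / √(94.0) = 5772 × 44.35 / 9.695 = 2.641×10^4 K.

2.64×10^4 K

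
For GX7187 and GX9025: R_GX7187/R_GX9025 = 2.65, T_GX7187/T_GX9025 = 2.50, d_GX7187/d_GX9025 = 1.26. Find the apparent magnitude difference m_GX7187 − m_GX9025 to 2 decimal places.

-5.59

L_GX7187/L_GX9025 = (2.65)²(2.50)⁴ = 274.3.
F_GX7187/F_GX9025 = (L_GX7187/L_GX9025)/(d_GX7187/d_GX9025)² = 274.3/1.588 = 172.8.
m_GX7187 − m_GX9025 = −2.5 log₁₀(172.8) = -5.59.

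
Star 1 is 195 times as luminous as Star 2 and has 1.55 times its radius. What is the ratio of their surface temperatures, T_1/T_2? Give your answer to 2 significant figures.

L ∝ R²T⁴ gives T ∝ (L/R²)^(1/4), so
T_1/T_2 = (195 / 1.55²)^(1/4) = (81.17)^(1/4) = 3.002.

3.0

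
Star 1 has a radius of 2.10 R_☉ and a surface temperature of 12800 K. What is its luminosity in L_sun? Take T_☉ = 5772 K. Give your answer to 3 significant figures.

L/L_☉ = (R/R_☉)² (T/T_☉)⁴ = (2.10)² × (12800/5772)⁴
       = 4.410 × (2.218)⁴ = 4.410 × 24.18 = 106.7.

107 L_sun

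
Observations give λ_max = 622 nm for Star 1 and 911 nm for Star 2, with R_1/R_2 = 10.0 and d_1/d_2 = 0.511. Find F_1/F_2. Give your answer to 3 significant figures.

1.76×10^3

Wien's law: T_1/T_2 = λ_2/λ_1 = 911/622 = 1.465.
L_1/L_2 = (R_1/R_2)²(T_1/T_2)⁴ = (10.0)²(1.465)⁴ = 460.2.
F_1/F_2 = (L_1/L_2)/(d_1/d_2)² = 460.2/(0.511)² = 1762.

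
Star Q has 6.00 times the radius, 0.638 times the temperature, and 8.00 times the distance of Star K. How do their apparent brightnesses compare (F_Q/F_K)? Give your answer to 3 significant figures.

L_Q/L_K = (R_Q/R_K)²(T_Q/T_K)⁴ = (6.00)² × (0.638)⁴ = 5.965.
F_Q/F_K = (L_Q/L_K)/(d_Q/d_K)² = 5.965 / (8.00)² = 0.09320.

0.0932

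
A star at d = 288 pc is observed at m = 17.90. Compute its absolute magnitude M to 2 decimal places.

10.60

M = m − 5 log₁₀(d/10 pc) = 17.90 − 5 log₁₀(288/10)
  = 17.90 − 5 × 1.459 = 17.90 − 7.30 = 10.60.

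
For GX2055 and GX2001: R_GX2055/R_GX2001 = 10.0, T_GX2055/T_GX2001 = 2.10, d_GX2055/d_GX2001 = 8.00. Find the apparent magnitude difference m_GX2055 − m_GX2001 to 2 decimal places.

-3.71

L_GX2055/L_GX2001 = (10.0)²(2.10)⁴ = 1945.
F_GX2055/F_GX2001 = (L_GX2055/L_GX2001)/(d_GX2055/d_GX2001)² = 1945/64.00 = 30.39.
m_GX2055 − m_GX2001 = −2.5 log₁₀(30.39) = -3.71.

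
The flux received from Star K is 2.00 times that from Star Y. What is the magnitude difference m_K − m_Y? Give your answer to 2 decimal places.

-0.75

m_K − m_Y = −2.5 log₁₀(F_K/F_Y) = −2.5 log₁₀(2.00) = −2.5 × (0.301) = -0.753.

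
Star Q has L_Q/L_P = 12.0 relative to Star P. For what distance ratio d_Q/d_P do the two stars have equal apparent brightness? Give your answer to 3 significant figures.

3.46

Equal flux requires L_Q/d_Q² = L_P/d_P², so d_Q/d_P = √(L_Q/L_P)
= √(12.0) = 3.464.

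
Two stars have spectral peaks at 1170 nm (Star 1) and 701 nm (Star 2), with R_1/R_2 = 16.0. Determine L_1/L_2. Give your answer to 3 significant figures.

33.0

Wien's law gives T ∝ 1/λ_max, so T_1/T_2 = λ_2/λ_1 = 701/1170 = 0.5991.
Then L ∝ R²T⁴ gives L_1/L_2 = (16.0)² × (0.5991)⁴ = 256.0 × 0.1289 = 32.99.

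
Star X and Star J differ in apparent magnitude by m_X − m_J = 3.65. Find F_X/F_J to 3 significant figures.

F_X/F_J = 10^(−(m_X − m_J)/2.5) = 10^(-3.65/2.5) = 10^-1.460 = 0.03467.

0.0347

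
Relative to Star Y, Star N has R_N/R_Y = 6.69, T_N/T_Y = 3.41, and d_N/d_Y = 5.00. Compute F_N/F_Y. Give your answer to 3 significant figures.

L_N/L_Y = (R_N/R_Y)²(T_N/T_Y)⁴ = (6.69)² × (3.41)⁴ = 6052.
F_N/F_Y = (L_N/L_Y)/(d_N/d_Y)² = 6052 / (5.00)² = 242.1.

242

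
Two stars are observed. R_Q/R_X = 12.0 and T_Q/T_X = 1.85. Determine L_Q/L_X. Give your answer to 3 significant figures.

1.69×10^3

From the Stefan–Boltzmann law, L ∝ R²T⁴, so
L_Q/L_X = (R_Q/R_X)² (T_Q/T_X)⁴ = (12.0)² × (1.85)⁴ = 144.0 × 11.71 = 1687.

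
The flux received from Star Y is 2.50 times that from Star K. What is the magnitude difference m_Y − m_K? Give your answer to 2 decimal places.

-0.99

m_Y − m_K = −2.5 log₁₀(F_Y/F_K) = −2.5 log₁₀(2.50) = −2.5 × (0.398) = -0.995.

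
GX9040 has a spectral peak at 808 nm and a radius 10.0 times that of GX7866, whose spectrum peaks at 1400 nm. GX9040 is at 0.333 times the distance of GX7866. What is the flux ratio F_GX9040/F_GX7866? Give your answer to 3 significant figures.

Wien's law: T_GX9040/T_GX7866 = λ_GX7866/λ_GX9040 = 1400/808 = 1.733.
L_GX9040/L_GX7866 = (R_GX9040/R_GX7866)²(T_GX9040/T_GX7866)⁴ = (10.0)²(1.733)⁴ = 901.3.
F_GX9040/F_GX7866 = (L_GX9040/L_GX7866)/(d_GX9040/d_GX7866)² = 901.3/(0.333)² = 8128.

8.13×10^3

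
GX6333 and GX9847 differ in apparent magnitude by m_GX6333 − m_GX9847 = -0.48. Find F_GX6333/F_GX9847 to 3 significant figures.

1.56

F_GX6333/F_GX9847 = 10^(−(m_GX6333 − m_GX9847)/2.5) = 10^(0.48/2.5) = 10^0.192 = 1.556.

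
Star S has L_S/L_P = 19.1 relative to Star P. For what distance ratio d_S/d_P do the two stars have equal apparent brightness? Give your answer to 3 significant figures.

Equal flux requires L_S/d_S² = L_P/d_P², so d_S/d_P = √(L_S/L_P)
= √(19.1) = 4.370.

4.37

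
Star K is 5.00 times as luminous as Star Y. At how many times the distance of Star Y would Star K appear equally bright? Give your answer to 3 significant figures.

2.24

Equal flux requires L_K/d_K² = L_Y/d_Y², so d_K/d_Y = √(L_K/L_Y)
= √(5.00) = 2.236.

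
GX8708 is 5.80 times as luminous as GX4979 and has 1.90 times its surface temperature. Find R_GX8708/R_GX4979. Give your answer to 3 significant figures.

0.667

L ∝ R²T⁴ gives R ∝ √L / T², so
R_GX8708/R_GX4979 = √(5.80) / (1.90)² = 2.408 / 3.610 = 0.6671.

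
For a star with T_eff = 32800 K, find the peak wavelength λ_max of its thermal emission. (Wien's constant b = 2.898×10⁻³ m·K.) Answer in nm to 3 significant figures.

λ_max = b/T = 2.898×10⁻³ / 32800 = 8.84×10^-8 m = 88.35 nm.

88.4 nm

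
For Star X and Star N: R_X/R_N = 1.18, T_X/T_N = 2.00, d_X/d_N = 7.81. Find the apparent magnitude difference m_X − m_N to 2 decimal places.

1.09

L_X/L_N = (1.18)²(2.00)⁴ = 22.28.
F_X/F_N = (L_X/L_N)/(d_X/d_N)² = 22.28/61.00 = 0.3652.
m_X − m_N = −2.5 log₁₀(0.3652) = 1.09.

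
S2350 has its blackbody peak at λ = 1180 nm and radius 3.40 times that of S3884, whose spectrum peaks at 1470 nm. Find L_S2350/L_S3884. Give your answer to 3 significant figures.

27.8

Wien's law gives T ∝ 1/λ_max, so T_S2350/T_S3884 = λ_S3884/λ_S2350 = 1470/1180 = 1.246.
Then L ∝ R²T⁴ gives L_S2350/L_S3884 = (3.40)² × (1.246)⁴ = 11.56 × 2.408 = 27.84.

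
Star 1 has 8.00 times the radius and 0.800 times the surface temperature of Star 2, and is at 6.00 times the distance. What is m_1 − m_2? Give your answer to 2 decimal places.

0.34

L_1/L_2 = (8.00)²(0.800)⁴ = 26.21.
F_1/F_2 = (L_1/L_2)/(d_1/d_2)² = 26.21/36.00 = 0.7282.
m_1 − m_2 = −2.5 log₁₀(0.7282) = 0.34.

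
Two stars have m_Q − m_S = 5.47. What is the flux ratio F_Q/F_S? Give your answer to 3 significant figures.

0.00649

F_Q/F_S = 10^(−(m_Q − m_S)/2.5) = 10^(-5.47/2.5) = 10^-2.188 = 0.006486.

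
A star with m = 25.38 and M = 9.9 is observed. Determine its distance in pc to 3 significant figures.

1.25×10^4 pc

m − M = 5 log₁₀(d/10 pc)
25.38 − (9.9) = 15.48 = 5 log₁₀(d/10)
d = 10 × 10^(15.48/5) = 10 × 10^3.096 = 1.247×10^4 pc.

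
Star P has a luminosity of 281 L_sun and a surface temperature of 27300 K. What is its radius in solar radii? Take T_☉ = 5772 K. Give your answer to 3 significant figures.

0.749 solar radii

R/R_☉ = √(L/L_☉) / (T/T_☉)² = √(281) / (4.730)²
       = 16.76 / 22.37 = 0.7493.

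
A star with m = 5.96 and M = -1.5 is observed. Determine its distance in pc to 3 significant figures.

m − M = 5 log₁₀(d/10 pc)
5.96 − (-1.5) = 7.46 = 5 log₁₀(d/10)
d = 10 × 10^(7.46/5) = 10 × 10^1.492 = 310.5 pc.

310 pc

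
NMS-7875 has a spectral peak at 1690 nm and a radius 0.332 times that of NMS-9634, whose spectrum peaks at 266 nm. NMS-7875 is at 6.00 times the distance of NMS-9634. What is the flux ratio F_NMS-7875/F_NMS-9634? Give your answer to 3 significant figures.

Wien's law: T_NMS-7875/T_NMS-9634 = λ_NMS-9634/λ_NMS-7875 = 266/1690 = 0.1574.
L_NMS-7875/L_NMS-9634 = (R_NMS-7875/R_NMS-9634)²(T_NMS-7875/T_NMS-9634)⁴ = (0.332)²(0.1574)⁴ = 6.765×10^-5.
F_NMS-7875/F_NMS-9634 = (L_NMS-7875/L_NMS-9634)/(d_NMS-7875/d_NMS-9634)² = 6.765×10^-5/(6.00)² = 1.879×10^-6.

1.88×10^-6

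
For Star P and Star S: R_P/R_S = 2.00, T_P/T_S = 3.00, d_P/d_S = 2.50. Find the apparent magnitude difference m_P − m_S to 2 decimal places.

-4.29

L_P/L_S = (2.00)²(3.00)⁴ = 324.0.
F_P/F_S = (L_P/L_S)/(d_P/d_S)² = 324.0/6.250 = 51.84.
m_P − m_S = −2.5 log₁₀(51.84) = -4.29.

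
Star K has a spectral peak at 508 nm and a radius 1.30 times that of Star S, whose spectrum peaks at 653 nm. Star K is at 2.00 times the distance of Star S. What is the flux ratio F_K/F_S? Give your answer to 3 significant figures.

Wien's law: T_K/T_S = λ_S/λ_K = 653/508 = 1.285.
L_K/L_S = (R_K/R_S)²(T_K/T_S)⁴ = (1.30)²(1.285)⁴ = 4.614.
F_K/F_S = (L_K/L_S)/(d_K/d_S)² = 4.614/(2.00)² = 1.154.

1.15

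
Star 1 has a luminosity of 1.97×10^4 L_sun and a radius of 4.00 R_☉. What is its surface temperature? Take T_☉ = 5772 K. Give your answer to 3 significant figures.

T/T_☉ = (L/L_☉)^(1/4) / (R/R_☉)^(1/2)
T = 5772 × (1.97×10^4)^(1/4) / √(4.00) = 5772 × 11.85 / 2.000 = 3.419×10^4 K.

3.42×10^4 K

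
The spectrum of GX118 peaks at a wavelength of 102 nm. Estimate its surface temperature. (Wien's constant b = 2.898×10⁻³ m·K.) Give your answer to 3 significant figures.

2.84×10^4 K

T = b/λ_max = 2.898×10⁻³ / (102×10⁻⁹) = 2.841×10^4 K.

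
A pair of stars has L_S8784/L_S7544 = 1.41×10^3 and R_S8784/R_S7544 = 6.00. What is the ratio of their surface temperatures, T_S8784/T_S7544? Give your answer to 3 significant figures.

L ∝ R²T⁴ gives T ∝ (L/R²)^(1/4), so
T_S8784/T_S7544 = (1.41×10^3 / 6.00²)^(1/4) = (39.17)^(1/4) = 2.502.

2.50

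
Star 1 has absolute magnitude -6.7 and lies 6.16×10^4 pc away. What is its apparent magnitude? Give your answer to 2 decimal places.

12.25

m = M + 5 log₁₀(d/10 pc) = -6.7 + 5 log₁₀(6.16×10^4/10)
  = -6.7 + 5 × 3.790 = -6.7 + 18.95 = 12.25.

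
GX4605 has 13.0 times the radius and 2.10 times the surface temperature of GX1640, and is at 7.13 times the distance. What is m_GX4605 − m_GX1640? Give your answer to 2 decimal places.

-4.53

L_GX4605/L_GX1640 = (13.0)²(2.10)⁴ = 3287.
F_GX4605/F_GX1640 = (L_GX4605/L_GX1640)/(d_GX4605/d_GX1640)² = 3287/50.84 = 64.65.
m_GX4605 − m_GX1640 = −2.5 log₁₀(64.65) = -4.53.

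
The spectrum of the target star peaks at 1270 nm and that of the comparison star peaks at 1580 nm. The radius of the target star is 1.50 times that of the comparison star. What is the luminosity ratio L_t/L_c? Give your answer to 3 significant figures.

Wien's law gives T ∝ 1/λ_max, so T_t/T_c = λ_c/λ_t = 1580/1270 = 1.244.
Then L ∝ R²T⁴ gives L_t/L_c = (1.50)² × (1.244)⁴ = 2.250 × 2.396 = 5.390.

5.39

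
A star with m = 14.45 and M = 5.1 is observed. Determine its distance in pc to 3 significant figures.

741 pc

m − M = 5 log₁₀(d/10 pc)
14.45 − (5.1) = 9.35 = 5 log₁₀(d/10)
d = 10 × 10^(9.35/5) = 10 × 10^1.870 = 741.3 pc.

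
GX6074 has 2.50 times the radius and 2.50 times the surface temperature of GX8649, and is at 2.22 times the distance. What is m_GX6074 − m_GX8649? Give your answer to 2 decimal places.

-4.24

L_GX6074/L_GX8649 = (2.50)²(2.50)⁴ = 244.1.
F_GX6074/F_GX8649 = (L_GX6074/L_GX8649)/(d_GX6074/d_GX8649)² = 244.1/4.928 = 49.54.
m_GX6074 − m_GX8649 = −2.5 log₁₀(49.54) = -4.24.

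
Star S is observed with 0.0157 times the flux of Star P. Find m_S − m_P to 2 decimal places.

m_S − m_P = −2.5 log₁₀(F_S/F_P) = −2.5 log₁₀(0.0157) = −2.5 × (-1.804) = 4.510.

4.51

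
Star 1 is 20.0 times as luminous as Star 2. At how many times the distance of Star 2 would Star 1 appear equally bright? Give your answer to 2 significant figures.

Equal flux requires L_1/d_1² = L_2/d_2², so d_1/d_2 = √(L_1/L_2)
= √(20.0) = 4.472.

4.5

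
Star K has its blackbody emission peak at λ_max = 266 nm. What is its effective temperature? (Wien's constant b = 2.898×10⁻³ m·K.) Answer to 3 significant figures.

T = b/λ_max = 2.898×10⁻³ / (266×10⁻⁹) = 1.089×10^4 K.

1.09×10^4 K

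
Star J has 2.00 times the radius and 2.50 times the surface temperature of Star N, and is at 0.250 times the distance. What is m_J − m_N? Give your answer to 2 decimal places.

-8.49

L_J/L_N = (2.00)²(2.50)⁴ = 156.2.
F_J/F_N = (L_J/L_N)/(d_J/d_N)² = 156.2/0.06250 = 2500.
m_J − m_N = −2.5 log₁₀(2500) = -8.49.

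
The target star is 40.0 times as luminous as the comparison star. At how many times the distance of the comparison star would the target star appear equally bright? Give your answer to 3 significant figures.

Equal flux requires L_t/d_t² = L_c/d_c², so d_t/d_c = √(L_t/L_c)
= √(40.0) = 6.325.

6.32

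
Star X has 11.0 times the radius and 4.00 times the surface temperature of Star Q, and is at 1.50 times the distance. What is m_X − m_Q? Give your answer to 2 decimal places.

L_X/L_Q = (11.0)²(4.00)⁴ = 3.098×10^4.
F_X/F_Q = (L_X/L_Q)/(d_X/d_Q)² = 3.098×10^4/2.250 = 1.377×10^4.
m_X − m_Q = −2.5 log₁₀(1.377×10^4) = -10.35.

-10.35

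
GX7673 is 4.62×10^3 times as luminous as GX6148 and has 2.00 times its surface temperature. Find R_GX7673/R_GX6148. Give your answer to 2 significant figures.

L ∝ R²T⁴ gives R ∝ √L / T², so
R_GX7673/R_GX6148 = √(4.62×10^3) / (2.00)² = 67.97 / 4.000 = 16.99.

17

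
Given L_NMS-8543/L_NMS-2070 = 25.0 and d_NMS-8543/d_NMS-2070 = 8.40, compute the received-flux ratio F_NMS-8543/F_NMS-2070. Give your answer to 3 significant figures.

F = L/(4πd²), so F_NMS-8543/F_NMS-2070 = (L_NMS-8543/L_NMS-2070) / (d_NMS-8543/d_NMS-2070)²
= 25.0 / (8.40)² = 25.0 / 70.56 = 0.3543.

0.354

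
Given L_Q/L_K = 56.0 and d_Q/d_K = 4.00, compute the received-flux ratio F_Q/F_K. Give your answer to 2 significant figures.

F = L/(4πd²), so F_Q/F_K = (L_Q/L_K) / (d_Q/d_K)²
= 56.0 / (4.00)² = 56.0 / 16.00 = 3.500.

3.5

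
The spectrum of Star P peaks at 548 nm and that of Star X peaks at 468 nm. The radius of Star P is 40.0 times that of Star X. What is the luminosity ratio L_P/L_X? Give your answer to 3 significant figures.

851

Wien's law gives T ∝ 1/λ_max, so T_P/T_X = λ_X/λ_P = 468/548 = 0.8540.
Then L ∝ R²T⁴ gives L_P/L_X = (40.0)² × (0.8540)⁴ = 1600 × 0.5319 = 851.1.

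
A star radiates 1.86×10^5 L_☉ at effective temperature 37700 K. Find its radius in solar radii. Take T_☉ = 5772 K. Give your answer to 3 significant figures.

R/R_☉ = √(L/L_☉) / (T/T_☉)² = √(1.86×10^5) / (6.532)²
       = 431.3 / 42.66 = 10.11.

10.1 solar radii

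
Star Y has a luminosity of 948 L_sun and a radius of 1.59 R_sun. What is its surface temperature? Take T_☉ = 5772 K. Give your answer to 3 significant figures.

2.54×10^4 K

T/T_☉ = (L/L_☉)^(1/4) / (R/R_☉)^(1/2)
T = 5772 × (948)^(1/4) / √(1.59) = 5772 × 5.549 / 1.261 = 2.540×10^4 K.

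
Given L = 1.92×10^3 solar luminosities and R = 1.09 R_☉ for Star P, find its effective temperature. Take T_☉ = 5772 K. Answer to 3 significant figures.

T/T_☉ = (L/L_☉)^(1/4) / (R/R_☉)^(1/2)
T = 5772 × (1.92×10^3)^(1/4) / √(1.09) = 5772 × 6.620 / 1.044 = 3.660×10^4 K.

3.66×10^4 K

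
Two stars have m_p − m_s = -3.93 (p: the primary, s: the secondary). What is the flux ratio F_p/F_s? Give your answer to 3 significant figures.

F_p/F_s = 10^(−(m_p − m_s)/2.5) = 10^(3.93/2.5) = 10^1.572 = 37.33.

37.3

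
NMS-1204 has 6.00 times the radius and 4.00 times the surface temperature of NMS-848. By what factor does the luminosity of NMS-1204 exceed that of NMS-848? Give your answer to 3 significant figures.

From the Stefan–Boltzmann law, L ∝ R²T⁴, so
L_NMS-1204/L_NMS-848 = (R_NMS-1204/R_NMS-848)² (T_NMS-1204/T_NMS-848)⁴ = (6.00)² × (4.00)⁴ = 36.00 × 256.0 = 9216.

9.22×10^3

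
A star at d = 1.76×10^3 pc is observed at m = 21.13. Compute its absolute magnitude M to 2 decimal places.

9.90

M = m − 5 log₁₀(d/10 pc) = 21.13 − 5 log₁₀(1.76×10^3/10)
  = 21.13 − 5 × 2.246 = 21.13 − 11.23 = 9.90.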